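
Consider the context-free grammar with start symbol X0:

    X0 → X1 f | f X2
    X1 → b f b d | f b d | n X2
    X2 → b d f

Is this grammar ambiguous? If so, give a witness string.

Witness: f b d f

Derivation 1: X0 ⇒ X1 f ⇒ f b d f
Derivation 2: X0 ⇒ f X2 ⇒ f b d f

Two distinct leftmost derivations for the same string.

Ambiguous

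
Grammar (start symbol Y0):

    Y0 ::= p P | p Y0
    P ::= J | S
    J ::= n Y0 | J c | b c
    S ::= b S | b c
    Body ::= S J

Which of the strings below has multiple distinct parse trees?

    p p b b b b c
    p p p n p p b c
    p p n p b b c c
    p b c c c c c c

p p p n p p b c

p p b b b b c: 1 tree
p p p n p p b c: 2 trees
p p n p b b c c: 1 tree
p b c c c c c c: 1 tree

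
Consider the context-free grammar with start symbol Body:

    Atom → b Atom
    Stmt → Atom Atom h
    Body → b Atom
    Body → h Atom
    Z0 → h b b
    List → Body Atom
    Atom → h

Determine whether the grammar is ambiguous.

Only Body, Atom are reachable from Body; ignoring the rest: Restricted to the reachable nonterminals, every rule has the form A → t or A → t B, and no two rules for the same A share a first terminal. The grammar encodes a DFA — one run per string.

Unambiguous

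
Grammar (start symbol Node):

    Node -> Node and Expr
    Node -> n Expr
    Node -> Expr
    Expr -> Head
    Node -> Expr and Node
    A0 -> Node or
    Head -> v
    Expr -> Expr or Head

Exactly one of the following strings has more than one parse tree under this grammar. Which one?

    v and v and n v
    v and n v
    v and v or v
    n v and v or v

v and v or v

v and v and n v: 1 tree
v and n v: 1 tree
v and v or v: 2 trees
n v and v or v: 1 tree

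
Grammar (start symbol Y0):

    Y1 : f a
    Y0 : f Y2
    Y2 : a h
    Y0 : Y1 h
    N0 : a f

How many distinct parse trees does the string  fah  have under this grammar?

Parse trees for fah:
  [Y0 f [Y2 a h]]
  [Y0 [Y1 f a] h]

2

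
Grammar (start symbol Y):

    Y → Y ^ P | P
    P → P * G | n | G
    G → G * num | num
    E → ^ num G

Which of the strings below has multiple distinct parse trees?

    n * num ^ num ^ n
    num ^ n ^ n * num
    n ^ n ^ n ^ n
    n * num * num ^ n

n * num ^ num ^ n: 1 tree
num ^ n ^ n * num: 1 tree
n ^ n ^ n ^ n: 1 tree
n * num * num ^ n: 2 trees

n * num * num ^ n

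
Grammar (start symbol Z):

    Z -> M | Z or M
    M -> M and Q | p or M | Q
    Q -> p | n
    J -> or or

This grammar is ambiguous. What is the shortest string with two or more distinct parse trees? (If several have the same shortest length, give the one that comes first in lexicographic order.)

p or n

length 1: no string has ≥2 trees
length 3: p or n has 2 parse trees

Two derivations of p or n:
  Z ⇒ M ⇒ p or M ⇒ p or Q ⇒ p or n
  Z ⇒ Z or M ⇒ M or M ⇒ Q or M ⇒ p or M ⇒ p or Q ⇒ p or n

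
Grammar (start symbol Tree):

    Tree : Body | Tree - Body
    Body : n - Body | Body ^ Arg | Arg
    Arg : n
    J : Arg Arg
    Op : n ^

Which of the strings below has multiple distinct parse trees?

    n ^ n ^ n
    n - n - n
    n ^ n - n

n ^ n ^ n: 1 tree
n - n - n: 4 trees
n ^ n - n: 1 tree

n - n - n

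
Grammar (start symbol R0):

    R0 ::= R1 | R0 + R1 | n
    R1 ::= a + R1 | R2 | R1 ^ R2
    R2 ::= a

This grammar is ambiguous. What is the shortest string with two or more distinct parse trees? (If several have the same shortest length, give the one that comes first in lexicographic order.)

a + a

length 1: no string has ≥2 trees
length 3: a + a has 2 parse trees

Two derivations of a + a:
  R0 ⇒ R1 ⇒ a + R1 ⇒ a + R2 ⇒ a + a
  R0 ⇒ R0 + R1 ⇒ R1 + R1 ⇒ R2 + R1 ⇒ a + R1 ⇒ a + R2 ⇒ a + a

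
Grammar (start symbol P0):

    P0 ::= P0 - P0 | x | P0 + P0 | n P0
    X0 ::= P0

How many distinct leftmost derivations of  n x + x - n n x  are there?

Parse trees for n x + x - n n x:
  [P0 [P0 [P0 n [P0 x]] + [P0 x]] - [P0 n [P0 n [P0 x]]]]
  [P0 [P0 n [P0 [P0 x] + [P0 x]]] - [P0 n [P0 n [P0 x]]]]
  [P0 [P0 n [P0 x]] + [P0 [P0 x] - [P0 n [P0 n [P0 x]]]]]
  [P0 n [P0 [P0 [P0 x] + [P0 x]] - [P0 n [P0 n [P0 x]]]]]
  [P0 n [P0 [P0 x] + [P0 [P0 x] - [P0 n [P0 n [P0 x]]]]]]

5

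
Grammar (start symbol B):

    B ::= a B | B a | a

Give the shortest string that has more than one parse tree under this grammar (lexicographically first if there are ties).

length 1: no string has ≥2 trees
length 2: a a has 2 parse trees

Two derivations of a a:
  B ⇒ a B ⇒ a a
  B ⇒ B a ⇒ a a

a a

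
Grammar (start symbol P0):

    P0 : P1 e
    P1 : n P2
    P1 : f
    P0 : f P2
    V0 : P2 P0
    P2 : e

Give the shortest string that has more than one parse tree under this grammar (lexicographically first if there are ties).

f e

length 2: f e has 2 parse trees

Two derivations of f e:
  P0 ⇒ P1 e ⇒ f e
  P0 ⇒ f P2 ⇒ f e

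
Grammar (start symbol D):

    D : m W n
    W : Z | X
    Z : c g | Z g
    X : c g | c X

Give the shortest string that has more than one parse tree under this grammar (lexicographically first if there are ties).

length 4: m c g n has 2 parse trees

Two derivations of m c g n:
  D ⇒ m W n ⇒ m Z n ⇒ m c g n
  D ⇒ m W n ⇒ m X n ⇒ m c g n

m c g n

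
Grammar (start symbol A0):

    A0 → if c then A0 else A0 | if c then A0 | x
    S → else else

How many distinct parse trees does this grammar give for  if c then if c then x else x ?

2

Parse trees for if c then if c then x else x:
  [A0 if c then [A0 if c then [A0 x]] else [A0 x]]
  [A0 if c then [A0 if c then [A0 x] else [A0 x]]]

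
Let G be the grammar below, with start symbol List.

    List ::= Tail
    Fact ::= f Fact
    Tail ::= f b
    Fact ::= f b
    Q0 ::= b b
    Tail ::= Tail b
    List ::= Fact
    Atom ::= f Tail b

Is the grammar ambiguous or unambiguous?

Ambiguous

Witness: f b

Derivation 1: List ⇒ Tail ⇒ f b
Derivation 2: List ⇒ Fact ⇒ f b

Two distinct leftmost derivations for the same string.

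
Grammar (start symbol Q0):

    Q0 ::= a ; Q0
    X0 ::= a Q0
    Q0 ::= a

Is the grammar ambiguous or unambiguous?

(X0 is unreachable from Q0, so its rules don't affect L(Q0).) Right-recursive list with a separator: after each atom, whether the separator follows determines the rule. One parse per string.

Unambiguous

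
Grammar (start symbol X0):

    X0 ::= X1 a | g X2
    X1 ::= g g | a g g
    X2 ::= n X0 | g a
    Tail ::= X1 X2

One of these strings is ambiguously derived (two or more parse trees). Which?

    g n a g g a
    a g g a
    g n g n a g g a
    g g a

g g a

g n a g g a: 1 tree
a g g a: 1 tree
g n g n a g g a: 1 tree
g g a: 2 trees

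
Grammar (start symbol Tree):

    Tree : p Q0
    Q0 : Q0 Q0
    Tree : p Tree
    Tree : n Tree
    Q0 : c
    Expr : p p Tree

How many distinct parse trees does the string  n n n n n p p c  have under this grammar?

1

Parse trees for n n n n n p p c:
  [Tree n [Tree n [Tree n [Tree n [Tree n [Tree p [Tree p [Q0 c]]]]]]]]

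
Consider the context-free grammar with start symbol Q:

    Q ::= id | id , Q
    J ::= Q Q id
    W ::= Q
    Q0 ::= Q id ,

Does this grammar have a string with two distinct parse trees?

Unambiguous

(J, W, Q0 are unreachable from Q, so their rules don't affect L(Q).) The reachable grammar is A → atom sep A | atom. Each atom is followed by either the separator (recurse) or end-of-string (stop) — no choice point.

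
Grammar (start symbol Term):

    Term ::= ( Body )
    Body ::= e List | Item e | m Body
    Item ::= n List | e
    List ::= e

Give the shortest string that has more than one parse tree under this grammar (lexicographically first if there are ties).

( e e )

length 4: ( e e ) has 2 parse trees

Two derivations of ( e e ):
  Term ⇒ ( Body ) ⇒ ( e List ) ⇒ ( e e )
  Term ⇒ ( Body ) ⇒ ( Item e ) ⇒ ( e e )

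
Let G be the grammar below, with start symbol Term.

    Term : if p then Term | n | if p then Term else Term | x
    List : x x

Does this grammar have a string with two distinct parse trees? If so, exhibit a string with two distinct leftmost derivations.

Witness: if p then if p then n else n

Derivation 1: Term ⇒ if p then Term ⇒ if p then if p then Term else Term ⇒ if p then if p then n else Term ⇒ if p then if p then n else n
Derivation 2: Term ⇒ if p then Term else Term ⇒ if p then if p then Term else Term ⇒ if p then if p then n else Term ⇒ if p then if p then n else n

Two distinct leftmost derivations for the same string.

Ambiguous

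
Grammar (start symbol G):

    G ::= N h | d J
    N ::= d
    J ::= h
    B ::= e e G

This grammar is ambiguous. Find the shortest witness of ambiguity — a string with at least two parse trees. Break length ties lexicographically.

length 2: d h has 2 parse trees

Two derivations of d h:
  G ⇒ N h ⇒ d h
  G ⇒ d J ⇒ d h

d h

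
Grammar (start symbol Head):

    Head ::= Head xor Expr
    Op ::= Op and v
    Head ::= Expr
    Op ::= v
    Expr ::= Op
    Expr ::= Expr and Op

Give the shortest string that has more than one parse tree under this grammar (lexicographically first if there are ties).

length 1: no string has ≥2 trees
length 3: v and v has 2 parse trees

Two derivations of v and v:
  Head ⇒ Expr ⇒ Op ⇒ Op and v ⇒ v and v
  Head ⇒ Expr ⇒ Expr and Op ⇒ Op and Op ⇒ v and Op ⇒ v and v

v and v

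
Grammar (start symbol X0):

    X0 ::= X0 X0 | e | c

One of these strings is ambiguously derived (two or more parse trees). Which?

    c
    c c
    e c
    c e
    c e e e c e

c e e e c e

c: 1 tree
c c: 1 tree
e c: 1 tree
c e: 1 tree
c e e e c e: 42 trees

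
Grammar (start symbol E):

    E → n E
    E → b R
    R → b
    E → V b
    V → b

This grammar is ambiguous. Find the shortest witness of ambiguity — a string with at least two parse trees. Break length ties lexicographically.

length 2: b b has 2 parse trees

Two derivations of b b:
  E ⇒ b R ⇒ b b
  E ⇒ V b ⇒ b b

b b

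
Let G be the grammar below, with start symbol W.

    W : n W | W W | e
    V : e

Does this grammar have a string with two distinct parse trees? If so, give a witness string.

Witness: e e e

Derivation 1: W ⇒ W W ⇒ W W W ⇒ e W W ⇒ e e W ⇒ e e e
Derivation 2: W ⇒ W W ⇒ e W ⇒ e W W ⇒ e e W ⇒ e e e

Two distinct leftmost derivations for the same string.

Ambiguous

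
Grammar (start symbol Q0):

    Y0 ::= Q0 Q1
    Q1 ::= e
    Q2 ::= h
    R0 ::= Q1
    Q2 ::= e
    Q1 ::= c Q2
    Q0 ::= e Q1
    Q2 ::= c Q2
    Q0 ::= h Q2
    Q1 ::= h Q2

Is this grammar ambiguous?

Only Q0, Q1, Q2 are reachable from Q0; ignoring the rest: Restricted to the reachable nonterminals, every rule has the form A → t or A → t B, and no two rules for the same A share a first terminal. The grammar encodes a DFA — one run per string.

Unambiguous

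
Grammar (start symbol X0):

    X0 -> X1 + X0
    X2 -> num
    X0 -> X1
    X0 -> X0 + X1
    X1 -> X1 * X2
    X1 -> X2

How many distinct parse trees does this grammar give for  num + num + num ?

4

Parse trees for num + num + num:
  [X0 [X1 [X2 num]] + [X0 [X1 [X2 num]] + [X0 [X1 [X2 num]]]]]
  [X0 [X1 [X2 num]] + [X0 [X0 [X1 [X2 num]]] + [X1 [X2 num]]]]
  [X0 [X0 [X1 [X2 num]] + [X0 [X1 [X2 num]]]] + [X1 [X2 num]]]
  [X0 [X0 [X0 [X1 [X2 num]]] + [X1 [X2 num]]] + [X1 [X2 num]]]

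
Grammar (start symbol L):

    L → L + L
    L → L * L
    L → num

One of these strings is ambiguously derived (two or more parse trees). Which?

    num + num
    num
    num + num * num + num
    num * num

num + num: 1 tree
num: 1 tree
num + num * num + num: 5 trees
num * num: 1 tree

num + num * num + num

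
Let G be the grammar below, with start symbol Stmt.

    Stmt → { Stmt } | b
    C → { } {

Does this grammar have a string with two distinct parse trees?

Unambiguous

(C is unreachable from Stmt, so its rules don't affect L(Stmt).) Each string is a nest of matched brackets around a single atom. An opening bracket forces the recursive rule; an atom forces the base rule.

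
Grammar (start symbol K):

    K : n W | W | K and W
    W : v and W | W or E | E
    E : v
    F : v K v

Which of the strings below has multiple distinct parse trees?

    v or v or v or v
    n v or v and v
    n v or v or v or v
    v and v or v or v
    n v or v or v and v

v and v or v or v

v or v or v or v: 1 tree
n v or v and v: 1 tree
n v or v or v or v: 1 tree
v and v or v or v: 4 trees
n v or v or v and v: 1 tree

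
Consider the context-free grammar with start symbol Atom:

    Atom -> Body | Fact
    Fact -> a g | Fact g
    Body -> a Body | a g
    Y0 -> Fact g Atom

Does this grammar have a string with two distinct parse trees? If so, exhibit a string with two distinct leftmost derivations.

Ambiguous

Witness: a g

Derivation 1: Atom ⇒ Body ⇒ a g
Derivation 2: Atom ⇒ Fact ⇒ a g

Two distinct leftmost derivations for the same string.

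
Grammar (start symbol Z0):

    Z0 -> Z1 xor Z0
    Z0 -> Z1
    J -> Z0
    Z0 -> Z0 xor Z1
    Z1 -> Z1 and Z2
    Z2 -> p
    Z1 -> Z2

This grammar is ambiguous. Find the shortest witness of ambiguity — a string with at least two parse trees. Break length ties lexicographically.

length 1: no string has ≥2 trees
length 3: p xor p has 2 parse trees

Two derivations of p xor p:
  Z0 ⇒ Z1 xor Z0 ⇒ Z2 xor Z0 ⇒ p xor Z0 ⇒ p xor Z1 ⇒ p xor Z2 ⇒ p xor p
  Z0 ⇒ Z0 xor Z1 ⇒ Z1 xor Z1 ⇒ Z2 xor Z1 ⇒ p xor Z1 ⇒ p xor Z2 ⇒ p xor p

p xor p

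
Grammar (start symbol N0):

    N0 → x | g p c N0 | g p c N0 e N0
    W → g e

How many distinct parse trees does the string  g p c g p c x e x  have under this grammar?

Parse trees for g p c g p c x e x:
  [N0 g p c [N0 g p c [N0 x] e [N0 x]]]
  [N0 g p c [N0 g p c [N0 x]] e [N0 x]]

2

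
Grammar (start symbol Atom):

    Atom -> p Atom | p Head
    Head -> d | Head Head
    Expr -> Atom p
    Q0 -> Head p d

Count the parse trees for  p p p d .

1

Parse trees for p p p d:
  [Atom p [Atom p [Atom p [Head d]]]]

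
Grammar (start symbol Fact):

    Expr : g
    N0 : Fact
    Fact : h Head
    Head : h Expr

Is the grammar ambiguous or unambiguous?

Only Fact, Head, Expr are reachable from Fact; ignoring the rest: The reachable rules are right-linear with at most one rule per (nonterminal, next-terminal) pair. Each input token forces the next rule, so parsing is deterministic.

Unambiguous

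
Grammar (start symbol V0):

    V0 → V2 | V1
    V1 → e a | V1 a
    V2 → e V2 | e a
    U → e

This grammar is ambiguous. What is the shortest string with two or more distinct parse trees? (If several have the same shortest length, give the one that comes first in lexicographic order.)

length 2: e a has 2 parse trees

Two derivations of e a:
  V0 ⇒ V2 ⇒ e a
  V0 ⇒ V1 ⇒ e a

e a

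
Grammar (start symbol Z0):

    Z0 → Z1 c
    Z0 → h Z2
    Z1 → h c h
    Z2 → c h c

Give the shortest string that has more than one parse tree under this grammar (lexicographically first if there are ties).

length 4: h c h c has 2 parse trees

Two derivations of h c h c:
  Z0 ⇒ Z1 c ⇒ h c h c
  Z0 ⇒ h Z2 ⇒ h c h c

h c h c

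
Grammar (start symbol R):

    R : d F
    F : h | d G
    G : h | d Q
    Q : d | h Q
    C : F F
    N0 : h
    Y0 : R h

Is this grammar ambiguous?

(C, N0, Y0 are unreachable from R, so their rules don't affect L(R).) The reachable rules are right-linear with at most one rule per (nonterminal, next-terminal) pair. Each input token forces the next rule, so parsing is deterministic.

Unambiguous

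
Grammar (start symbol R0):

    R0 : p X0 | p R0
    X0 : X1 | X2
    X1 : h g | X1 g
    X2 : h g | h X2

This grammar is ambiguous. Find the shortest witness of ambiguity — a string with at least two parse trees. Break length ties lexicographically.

p h g

length 3: p h g has 2 parse trees

Two derivations of p h g:
  R0 ⇒ p X0 ⇒ p X1 ⇒ p h g
  R0 ⇒ p X0 ⇒ p X2 ⇒ p h g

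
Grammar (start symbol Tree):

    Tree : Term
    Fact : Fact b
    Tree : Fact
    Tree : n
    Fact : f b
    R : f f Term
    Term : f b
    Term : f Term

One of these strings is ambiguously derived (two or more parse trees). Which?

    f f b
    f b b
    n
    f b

f b

f f b: 1 tree
f b b: 1 tree
n: 1 tree
f b: 2 trees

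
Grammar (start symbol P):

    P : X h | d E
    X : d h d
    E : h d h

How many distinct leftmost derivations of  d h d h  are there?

2

Parse trees for d h d h:
  [P [X d h d] h]
  [P d [E h d h]]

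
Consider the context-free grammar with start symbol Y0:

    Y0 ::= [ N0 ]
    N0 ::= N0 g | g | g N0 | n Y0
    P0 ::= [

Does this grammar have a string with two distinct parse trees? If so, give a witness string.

Ambiguous

Witness: [ g g ]

Derivation 1: Y0 ⇒ [ N0 ] ⇒ [ N0 g ] ⇒ [ g g ]
Derivation 2: Y0 ⇒ [ N0 ] ⇒ [ g N0 ] ⇒ [ g g ]

Two distinct leftmost derivations for the same string.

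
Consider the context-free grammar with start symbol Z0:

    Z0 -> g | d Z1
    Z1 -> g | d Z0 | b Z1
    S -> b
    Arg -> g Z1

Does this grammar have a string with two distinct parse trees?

(S, Arg are unreachable from Z0, so their rules don't affect L(Z0).) The reachable rules are right-linear with at most one rule per (nonterminal, next-terminal) pair. Each input token forces the next rule, so parsing is deterministic.

Unambiguous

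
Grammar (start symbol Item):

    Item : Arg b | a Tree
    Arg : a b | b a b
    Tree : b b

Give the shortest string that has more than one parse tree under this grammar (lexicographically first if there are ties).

a b b

length 3: a b b has 2 parse trees

Two derivations of a b b:
  Item ⇒ Arg b ⇒ a b b
  Item ⇒ a Tree ⇒ a b b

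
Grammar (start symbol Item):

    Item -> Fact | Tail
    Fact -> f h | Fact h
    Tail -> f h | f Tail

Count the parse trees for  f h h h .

1

Parse trees for f h h h:
  [Item [Fact [Fact [Fact f h] h] h]]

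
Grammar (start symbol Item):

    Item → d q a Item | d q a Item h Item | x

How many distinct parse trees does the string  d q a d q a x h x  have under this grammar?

Parse trees for d q a d q a x h x:
  [Item d q a [Item d q a [Item x] h [Item x]]]
  [Item d q a [Item d q a [Item x]] h [Item x]]

2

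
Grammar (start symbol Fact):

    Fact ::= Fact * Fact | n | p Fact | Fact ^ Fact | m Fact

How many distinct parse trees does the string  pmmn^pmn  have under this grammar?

Parse trees for pmmn^pmn:
  [Fact p [Fact [Fact m [Fact m [Fact n]]] ^ [Fact p [Fact m [Fact n]]]]]
  [Fact p [Fact m [Fact [Fact m [Fact n]] ^ [Fact p [Fact m [Fact n]]]]]]
  [Fact p [Fact m [Fact m [Fact [Fact n] ^ [Fact p [Fact m [Fact n]]]]]]]
  [Fact [Fact p [Fact m [Fact m [Fact n]]]] ^ [Fact p [Fact m [Fact n]]]]

4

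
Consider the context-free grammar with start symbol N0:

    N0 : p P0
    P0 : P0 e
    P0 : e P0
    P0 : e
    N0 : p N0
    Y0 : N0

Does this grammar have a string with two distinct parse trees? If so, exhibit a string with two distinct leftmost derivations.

Witness: p e e

Derivation 1: N0 ⇒ p P0 ⇒ p P0 e ⇒ p e e
Derivation 2: N0 ⇒ p P0 ⇒ p e P0 ⇒ p e e

Two distinct leftmost derivations for the same string.

Ambiguous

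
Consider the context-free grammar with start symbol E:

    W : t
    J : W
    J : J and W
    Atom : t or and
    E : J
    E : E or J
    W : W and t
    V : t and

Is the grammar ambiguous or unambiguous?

Ambiguous

Witness: t and t

Derivation 1: E ⇒ J ⇒ W ⇒ W and t ⇒ t and t
Derivation 2: E ⇒ J ⇒ J and W ⇒ W and W ⇒ t and W ⇒ t and t

Two distinct leftmost derivations for the same string.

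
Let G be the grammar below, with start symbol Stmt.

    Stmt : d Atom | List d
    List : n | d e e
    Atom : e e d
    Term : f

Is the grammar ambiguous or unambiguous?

Witness: d e e d

Derivation 1: Stmt ⇒ d Atom ⇒ d e e d
Derivation 2: Stmt ⇒ List d ⇒ d e e d

Two distinct leftmost derivations for the same string.

Ambiguous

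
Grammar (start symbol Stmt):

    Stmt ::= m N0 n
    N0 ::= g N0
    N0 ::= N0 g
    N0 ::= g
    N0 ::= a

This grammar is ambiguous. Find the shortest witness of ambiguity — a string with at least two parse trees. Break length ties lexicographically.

m g g n

length 3: no string has ≥2 trees
length 4: m g g n has 2 parse trees

Two derivations of m g g n:
  Stmt ⇒ m N0 n ⇒ m g N0 n ⇒ m g g n
  Stmt ⇒ m N0 n ⇒ m N0 g n ⇒ m g g n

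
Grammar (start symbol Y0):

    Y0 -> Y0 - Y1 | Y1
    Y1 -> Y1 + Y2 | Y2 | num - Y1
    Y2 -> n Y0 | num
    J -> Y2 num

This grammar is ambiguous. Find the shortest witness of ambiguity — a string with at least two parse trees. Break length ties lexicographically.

length 1: no string has ≥2 trees
length 2: no string has ≥2 trees
length 3: num - num has 2 parse trees

Two derivations of num - num:
  Y0 ⇒ Y0 - Y1 ⇒ Y1 - Y1 ⇒ Y2 - Y1 ⇒ num - Y1 ⇒ num - Y2 ⇒ num - num
  Y0 ⇒ Y1 ⇒ num - Y1 ⇒ num - Y2 ⇒ num - num

num - num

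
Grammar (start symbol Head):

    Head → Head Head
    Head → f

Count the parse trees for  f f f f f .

Parse trees for f f f f f (showing first 6 of 14):
  [Head [Head f] [Head [Head f] [Head [Head f] [Head [Head f] [Head f]]]]]
  [Head [Head f] [Head [Head f] [Head [Head [Head f] [Head f]] [Head f]]]]
  [Head [Head f] [Head [Head [Head f] [Head f]] [Head [Head f] [Head f]]]]
  [Head [Head f] [Head [Head [Head f] [Head [Head f] [Head f]]] [Head f]]]
  [Head [Head f] [Head [Head [Head [Head f] [Head f]] [Head f]] [Head f]]]
  [Head [Head [Head f] [Head f]] [Head [Head f] [Head [Head f] [Head f]]]]

14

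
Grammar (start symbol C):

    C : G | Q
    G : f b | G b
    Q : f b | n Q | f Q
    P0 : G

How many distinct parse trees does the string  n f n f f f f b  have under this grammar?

1

Parse trees for n f n f f f f b:
  [C [Q n [Q f [Q n [Q f [Q f [Q f [Q f b]]]]]]]]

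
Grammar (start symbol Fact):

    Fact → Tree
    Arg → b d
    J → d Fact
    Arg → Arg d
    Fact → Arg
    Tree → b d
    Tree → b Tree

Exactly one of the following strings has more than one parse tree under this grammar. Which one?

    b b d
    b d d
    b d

b b d: 1 tree
b d d: 1 tree
b d: 2 trees

b d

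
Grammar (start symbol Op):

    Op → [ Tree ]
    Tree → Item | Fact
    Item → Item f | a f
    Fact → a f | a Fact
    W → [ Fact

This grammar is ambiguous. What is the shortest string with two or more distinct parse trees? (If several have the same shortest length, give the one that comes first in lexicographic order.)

[ a f ]

length 4: [ a f ] has 2 parse trees

Two derivations of [ a f ]:
  Op ⇒ [ Tree ] ⇒ [ Item ] ⇒ [ a f ]
  Op ⇒ [ Tree ] ⇒ [ Fact ] ⇒ [ a f ]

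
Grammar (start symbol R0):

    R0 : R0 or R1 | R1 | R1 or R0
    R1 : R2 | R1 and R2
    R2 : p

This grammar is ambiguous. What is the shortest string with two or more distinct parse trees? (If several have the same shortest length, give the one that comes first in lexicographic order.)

length 1: no string has ≥2 trees
length 3: p or p has 2 parse trees

Two derivations of p or p:
  R0 ⇒ R0 or R1 ⇒ R1 or R1 ⇒ R2 or R1 ⇒ p or R1 ⇒ p or R2 ⇒ p or p
  R0 ⇒ R1 or R0 ⇒ R2 or R0 ⇒ p or R0 ⇒ p or R1 ⇒ p or R2 ⇒ p or p

p or p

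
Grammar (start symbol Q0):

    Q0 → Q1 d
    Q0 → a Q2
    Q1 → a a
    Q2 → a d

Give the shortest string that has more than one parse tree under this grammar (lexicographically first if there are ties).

a a d

length 3: a a d has 2 parse trees

Two derivations of a a d:
  Q0 ⇒ Q1 d ⇒ a a d
  Q0 ⇒ a Q2 ⇒ a a d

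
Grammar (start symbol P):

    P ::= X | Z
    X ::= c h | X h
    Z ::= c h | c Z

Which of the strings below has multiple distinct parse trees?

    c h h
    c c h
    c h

c h

c h h: 1 tree
c c h: 1 tree
c h: 2 trees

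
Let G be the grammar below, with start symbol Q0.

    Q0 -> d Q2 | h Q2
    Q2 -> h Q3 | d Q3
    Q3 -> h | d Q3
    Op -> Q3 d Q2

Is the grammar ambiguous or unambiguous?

Unambiguous

(Op is unreachable from Q0, so its rules don't affect L(Q0).) The reachable rules are right-linear with at most one rule per (nonterminal, next-terminal) pair. Each input token forces the next rule, so parsing is deterministic.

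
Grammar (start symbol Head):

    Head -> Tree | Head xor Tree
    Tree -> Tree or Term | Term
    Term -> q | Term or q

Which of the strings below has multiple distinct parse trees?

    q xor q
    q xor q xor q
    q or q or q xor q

q or q or q xor q

q xor q: 1 tree
q xor q xor q: 1 tree
q or q or q xor q: 4 trees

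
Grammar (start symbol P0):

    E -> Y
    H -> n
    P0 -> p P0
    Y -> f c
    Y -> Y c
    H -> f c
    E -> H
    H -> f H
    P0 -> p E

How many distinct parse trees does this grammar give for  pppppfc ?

2

Parse trees for pppppfc:
  [P0 p [P0 p [P0 p [P0 p [P0 p [E [Y f c]]]]]]]
  [P0 p [P0 p [P0 p [P0 p [P0 p [E [H f c]]]]]]]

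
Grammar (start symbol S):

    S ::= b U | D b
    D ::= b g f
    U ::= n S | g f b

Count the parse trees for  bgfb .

Parse trees for bgfb:
  [S b [U g f b]]
  [S [D b g f] b]

2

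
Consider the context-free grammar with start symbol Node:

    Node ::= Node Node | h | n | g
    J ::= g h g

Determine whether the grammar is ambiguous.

Ambiguous

Witness: g g g

Derivation 1: Node ⇒ Node Node ⇒ Node Node Node ⇒ g Node Node ⇒ g g Node ⇒ g g g
Derivation 2: Node ⇒ Node Node ⇒ g Node ⇒ g Node Node ⇒ g g Node ⇒ g g g

Two distinct leftmost derivations for the same string.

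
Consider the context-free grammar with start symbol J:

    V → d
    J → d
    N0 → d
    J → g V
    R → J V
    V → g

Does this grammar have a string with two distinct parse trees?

Unambiguous

Only J, V are reachable from J; ignoring the rest: Each reachable nonterminal has at most one production per leading terminal, and all productions are right-linear; the derivation is determined token-by-token.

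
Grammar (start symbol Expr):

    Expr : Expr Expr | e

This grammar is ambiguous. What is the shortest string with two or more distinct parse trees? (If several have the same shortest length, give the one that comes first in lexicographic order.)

length 1: no string has ≥2 trees
length 2: no string has ≥2 trees
length 3: e e e has 2 parse trees

Two derivations of e e e:
  Expr ⇒ Expr Expr ⇒ Expr Expr Expr ⇒ e Expr Expr ⇒ e e Expr ⇒ e e e
  Expr ⇒ Expr Expr ⇒ e Expr ⇒ e Expr Expr ⇒ e e Expr ⇒ e e e

e e e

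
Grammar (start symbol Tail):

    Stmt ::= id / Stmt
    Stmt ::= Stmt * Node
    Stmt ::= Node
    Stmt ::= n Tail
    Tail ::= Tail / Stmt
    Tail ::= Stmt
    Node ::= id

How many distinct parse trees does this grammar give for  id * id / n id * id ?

Parse trees for id * id / n id * id:
  [Tail [Tail [Stmt [Stmt [Node id]] * [Node id]]] / [Stmt [Stmt n [Tail [Stmt [Node id]]]] * [Node id]]]
  [Tail [Tail [Stmt [Stmt [Node id]] * [Node id]]] / [Stmt n [Tail [Stmt [Stmt [Node id]] * [Node id]]]]]

2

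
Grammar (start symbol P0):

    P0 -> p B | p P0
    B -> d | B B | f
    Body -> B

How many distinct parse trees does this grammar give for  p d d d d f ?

Parse trees for p d d d d f (showing first 6 of 14):
  [P0 p [B [B d] [B [B d] [B [B d] [B [B d] [B f]]]]]]
  [P0 p [B [B d] [B [B d] [B [B [B d] [B d]] [B f]]]]]
  [P0 p [B [B d] [B [B [B d] [B d]] [B [B d] [B f]]]]]
  [P0 p [B [B d] [B [B [B d] [B [B d] [B d]]] [B f]]]]
  [P0 p [B [B d] [B [B [B [B d] [B d]] [B d]] [B f]]]]
  [P0 p [B [B [B d] [B d]] [B [B d] [B [B d] [B f]]]]]

14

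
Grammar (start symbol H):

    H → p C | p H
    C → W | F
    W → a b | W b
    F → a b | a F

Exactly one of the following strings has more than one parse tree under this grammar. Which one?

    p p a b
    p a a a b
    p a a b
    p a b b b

p p a b: 2 trees
p a a a b: 1 tree
p a a b: 1 tree
p a b b b: 1 tree

p p a b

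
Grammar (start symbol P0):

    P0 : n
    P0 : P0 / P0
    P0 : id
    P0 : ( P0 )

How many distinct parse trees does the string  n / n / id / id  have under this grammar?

Parse trees for n / n / id / id:
  [P0 [P0 n] / [P0 [P0 n] / [P0 [P0 id] / [P0 id]]]]
  [P0 [P0 n] / [P0 [P0 [P0 n] / [P0 id]] / [P0 id]]]
  [P0 [P0 [P0 n] / [P0 n]] / [P0 [P0 id] / [P0 id]]]
  [P0 [P0 [P0 n] / [P0 [P0 n] / [P0 id]]] / [P0 id]]
  [P0 [P0 [P0 [P0 n] / [P0 n]] / [P0 id]] / [P0 id]]

5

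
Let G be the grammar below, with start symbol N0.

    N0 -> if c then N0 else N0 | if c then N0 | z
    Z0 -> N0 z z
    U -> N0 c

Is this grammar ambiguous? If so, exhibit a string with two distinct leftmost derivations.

Ambiguous

Witness: if c then if c then z else z

Derivation 1: N0 ⇒ if c then N0 else N0 ⇒ if c then if c then N0 else N0 ⇒ if c then if c then z else N0 ⇒ if c then if c then z else z
Derivation 2: N0 ⇒ if c then N0 ⇒ if c then if c then N0 else N0 ⇒ if c then if c then z else N0 ⇒ if c then if c then z else z

Two distinct leftmost derivations for the same string.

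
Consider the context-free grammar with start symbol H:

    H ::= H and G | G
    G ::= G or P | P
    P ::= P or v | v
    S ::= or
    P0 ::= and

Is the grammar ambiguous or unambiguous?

Witness: v or v

Derivation 1: H ⇒ G ⇒ G or P ⇒ P or P ⇒ v or P ⇒ v or v
Derivation 2: H ⇒ G ⇒ P ⇒ P or v ⇒ v or v

Two distinct leftmost derivations for the same string.

Ambiguous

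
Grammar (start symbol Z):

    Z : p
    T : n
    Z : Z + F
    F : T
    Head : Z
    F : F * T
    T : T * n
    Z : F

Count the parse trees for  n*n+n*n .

4

Parse trees for n*n+n*n:
  [Z [Z [F [T [T n] * n]]] + [F [T [T n] * n]]]
  [Z [Z [F [T [T n] * n]]] + [F [F [T n]] * [T n]]]
  [Z [Z [F [F [T n]] * [T n]]] + [F [T [T n] * n]]]
  [Z [Z [F [F [T n]] * [T n]]] + [F [F [T n]] * [T n]]]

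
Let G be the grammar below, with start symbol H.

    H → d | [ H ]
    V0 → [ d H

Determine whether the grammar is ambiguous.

Unambiguous

(V0 is unreachable from H, so its rules don't affect L(H).) L(H) is { openⁿ atom closeⁿ : n ≥ 0 }. The bracket depth fixes n, and the derivation is forced at every step.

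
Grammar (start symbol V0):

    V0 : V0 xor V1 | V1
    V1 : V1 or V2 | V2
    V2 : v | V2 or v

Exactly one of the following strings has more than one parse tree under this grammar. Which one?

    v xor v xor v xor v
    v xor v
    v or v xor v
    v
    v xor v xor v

v or v xor v

v xor v xor v xor v: 1 tree
v xor v: 1 tree
v or v xor v: 2 trees
v: 1 tree
v xor v xor v: 1 tree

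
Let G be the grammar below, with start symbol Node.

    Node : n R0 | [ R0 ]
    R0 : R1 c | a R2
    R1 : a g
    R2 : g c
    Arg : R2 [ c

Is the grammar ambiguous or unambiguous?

Witness: n a g c

Derivation 1: Node ⇒ n R0 ⇒ n R1 c ⇒ n a g c
Derivation 2: Node ⇒ n R0 ⇒ n a R2 ⇒ n a g c

Two distinct leftmost derivations for the same string.

Ambiguous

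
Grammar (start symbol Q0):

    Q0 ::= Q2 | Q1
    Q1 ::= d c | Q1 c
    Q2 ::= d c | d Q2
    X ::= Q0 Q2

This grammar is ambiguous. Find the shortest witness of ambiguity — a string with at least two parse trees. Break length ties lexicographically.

length 2: d c has 2 parse trees

Two derivations of d c:
  Q0 ⇒ Q2 ⇒ d c
  Q0 ⇒ Q1 ⇒ d c

d c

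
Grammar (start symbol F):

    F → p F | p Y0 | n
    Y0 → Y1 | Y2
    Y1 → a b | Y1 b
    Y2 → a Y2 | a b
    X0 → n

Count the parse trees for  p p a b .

2

Parse trees for p p a b:
  [F p [F p [Y0 [Y1 a b]]]]
  [F p [F p [Y0 [Y2 a b]]]]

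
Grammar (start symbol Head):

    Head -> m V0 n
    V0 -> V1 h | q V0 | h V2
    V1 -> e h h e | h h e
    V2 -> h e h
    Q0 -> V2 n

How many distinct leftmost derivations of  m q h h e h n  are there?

2

Parse trees for m q h h e h n:
  [Head m [V0 q [V0 [V1 h h e] h]] n]
  [Head m [V0 q [V0 h [V2 h e h]]] n]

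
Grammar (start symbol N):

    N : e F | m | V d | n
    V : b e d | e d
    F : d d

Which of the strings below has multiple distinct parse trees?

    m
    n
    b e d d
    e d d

e d d

m: 1 tree
n: 1 tree
b e d d: 1 tree
e d d: 2 trees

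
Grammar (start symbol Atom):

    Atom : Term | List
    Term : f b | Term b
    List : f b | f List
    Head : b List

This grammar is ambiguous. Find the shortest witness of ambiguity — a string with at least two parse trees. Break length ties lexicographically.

length 2: f b has 2 parse trees

Two derivations of f b:
  Atom ⇒ Term ⇒ f b
  Atom ⇒ List ⇒ f b

f b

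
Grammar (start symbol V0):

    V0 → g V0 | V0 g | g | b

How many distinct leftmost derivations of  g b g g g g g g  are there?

Parse trees for g b g g g g g g:
  [V0 g [V0 [V0 [V0 [V0 [V0 [V0 [V0 b] g] g] g] g] g] g]]
  [V0 [V0 g [V0 [V0 [V0 [V0 [V0 [V0 b] g] g] g] g] g]] g]
  [V0 [V0 [V0 g [V0 [V0 [V0 [V0 [V0 b] g] g] g] g]] g] g]
  [V0 [V0 [V0 [V0 g [V0 [V0 [V0 [V0 b] g] g] g]] g] g] g]
  [V0 [V0 [V0 [V0 [V0 g [V0 [V0 [V0 b] g] g]] g] g] g] g]
  [V0 [V0 [V0 [V0 [V0 [V0 g [V0 [V0 b] g]] g] g] g] g] g]
  [V0 [V0 [V0 [V0 [V0 [V0 [V0 g [V0 b]] g] g] g] g] g] g]

7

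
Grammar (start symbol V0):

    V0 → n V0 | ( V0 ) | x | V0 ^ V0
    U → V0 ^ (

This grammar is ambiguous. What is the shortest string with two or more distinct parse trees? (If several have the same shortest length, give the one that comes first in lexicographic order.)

length 1: no string has ≥2 trees
length 2: no string has ≥2 trees
length 3: no string has ≥2 trees
length 4: n x ^ x has 2 parse trees

Two derivations of n x ^ x:
  V0 ⇒ n V0 ⇒ n V0 ^ V0 ⇒ n x ^ V0 ⇒ n x ^ x
  V0 ⇒ V0 ^ V0 ⇒ n V0 ^ V0 ⇒ n x ^ V0 ⇒ n x ^ x

n x ^ x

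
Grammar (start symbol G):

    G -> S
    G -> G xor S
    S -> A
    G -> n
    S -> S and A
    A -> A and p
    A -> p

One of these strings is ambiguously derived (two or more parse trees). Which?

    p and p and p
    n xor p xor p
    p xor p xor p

p and p and p: 4 trees
n xor p xor p: 1 tree
p xor p xor p: 1 tree

p and p and p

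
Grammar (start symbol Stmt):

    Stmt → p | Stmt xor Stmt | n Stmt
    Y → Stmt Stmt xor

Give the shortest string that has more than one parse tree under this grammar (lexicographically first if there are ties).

length 1: no string has ≥2 trees
length 2: no string has ≥2 trees
length 3: no string has ≥2 trees
length 4: n p xor p has 2 parse trees

Two derivations of n p xor p:
  Stmt ⇒ Stmt xor Stmt ⇒ n Stmt xor Stmt ⇒ n p xor Stmt ⇒ n p xor p
  Stmt ⇒ n Stmt ⇒ n Stmt xor Stmt ⇒ n p xor Stmt ⇒ n p xor p

n p xor p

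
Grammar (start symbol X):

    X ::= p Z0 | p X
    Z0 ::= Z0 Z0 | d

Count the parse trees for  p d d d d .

5

Parse trees for p d d d d:
  [X p [Z0 [Z0 d] [Z0 [Z0 d] [Z0 [Z0 d] [Z0 d]]]]]
  [X p [Z0 [Z0 d] [Z0 [Z0 [Z0 d] [Z0 d]] [Z0 d]]]]
  [X p [Z0 [Z0 [Z0 d] [Z0 d]] [Z0 [Z0 d] [Z0 d]]]]
  [X p [Z0 [Z0 [Z0 d] [Z0 [Z0 d] [Z0 d]]] [Z0 d]]]
  [X p [Z0 [Z0 [Z0 [Z0 d] [Z0 d]] [Z0 d]] [Z0 d]]]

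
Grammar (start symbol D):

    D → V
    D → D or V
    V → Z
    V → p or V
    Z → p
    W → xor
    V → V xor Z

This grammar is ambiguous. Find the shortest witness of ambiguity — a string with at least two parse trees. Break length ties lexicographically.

length 1: no string has ≥2 trees
length 3: p or p has 2 parse trees

Two derivations of p or p:
  D ⇒ V ⇒ p or V ⇒ p or Z ⇒ p or p
  D ⇒ D or V ⇒ V or V ⇒ Z or V ⇒ p or V ⇒ p or Z ⇒ p or p

p or p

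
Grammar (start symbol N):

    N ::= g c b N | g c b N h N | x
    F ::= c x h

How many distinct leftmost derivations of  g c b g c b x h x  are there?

Parse trees for g c b g c b x h x:
  [N g c b [N g c b [N x] h [N x]]]
  [N g c b [N g c b [N x]] h [N x]]

2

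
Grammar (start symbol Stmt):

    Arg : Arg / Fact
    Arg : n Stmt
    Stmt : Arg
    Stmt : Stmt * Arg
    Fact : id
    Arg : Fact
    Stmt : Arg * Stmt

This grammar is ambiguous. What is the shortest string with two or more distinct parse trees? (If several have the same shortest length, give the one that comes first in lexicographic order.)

length 1: no string has ≥2 trees
length 2: no string has ≥2 trees
length 3: id * id has 2 parse trees

Two derivations of id * id:
  Stmt ⇒ Stmt * Arg ⇒ Arg * Arg ⇒ Fact * Arg ⇒ id * Arg ⇒ id * Fact ⇒ id * id
  Stmt ⇒ Arg * Stmt ⇒ Fact * Stmt ⇒ id * Stmt ⇒ id * Arg ⇒ id * Fact ⇒ id * id

id * id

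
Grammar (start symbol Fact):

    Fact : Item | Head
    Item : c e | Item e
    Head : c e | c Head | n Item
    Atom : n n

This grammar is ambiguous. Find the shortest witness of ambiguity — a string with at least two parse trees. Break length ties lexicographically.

length 2: c e has 2 parse trees

Two derivations of c e:
  Fact ⇒ Item ⇒ c e
  Fact ⇒ Head ⇒ c e

c e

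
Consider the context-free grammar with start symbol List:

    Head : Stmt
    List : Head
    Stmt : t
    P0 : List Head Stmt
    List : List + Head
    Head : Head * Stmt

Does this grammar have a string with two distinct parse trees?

Only List, Head, Stmt are reachable from List; ignoring the rest: The grammar is stratified — List handles '+' (left-recursive), Head handles '*', Stmt atoms. Each operator has a fixed associativity and precedence level, so every string has one parse.

Unambiguous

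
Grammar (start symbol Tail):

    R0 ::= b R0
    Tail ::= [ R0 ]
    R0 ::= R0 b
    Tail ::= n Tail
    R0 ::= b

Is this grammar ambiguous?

Ambiguous

Witness: [ b b ]

Derivation 1: Tail ⇒ [ R0 ] ⇒ [ b R0 ] ⇒ [ b b ]
Derivation 2: Tail ⇒ [ R0 ] ⇒ [ R0 b ] ⇒ [ b b ]

Two distinct leftmost derivations for the same string.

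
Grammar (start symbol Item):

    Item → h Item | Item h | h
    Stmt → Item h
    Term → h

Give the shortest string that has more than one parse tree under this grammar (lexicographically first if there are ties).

h h

length 1: no string has ≥2 trees
length 2: h h has 2 parse trees

Two derivations of h h:
  Item ⇒ h Item ⇒ h h
  Item ⇒ Item h ⇒ h h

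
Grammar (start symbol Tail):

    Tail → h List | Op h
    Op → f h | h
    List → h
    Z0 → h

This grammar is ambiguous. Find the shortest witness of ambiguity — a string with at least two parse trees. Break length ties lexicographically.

length 2: h h has 2 parse trees

Two derivations of h h:
  Tail ⇒ h List ⇒ h h
  Tail ⇒ Op h ⇒ h h

h h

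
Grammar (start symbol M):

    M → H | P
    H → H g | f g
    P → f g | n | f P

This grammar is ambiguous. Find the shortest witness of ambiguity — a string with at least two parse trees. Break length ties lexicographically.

length 1: no string has ≥2 trees
length 2: f g has 2 parse trees

Two derivations of f g:
  M ⇒ H ⇒ f g
  M ⇒ P ⇒ f g

f g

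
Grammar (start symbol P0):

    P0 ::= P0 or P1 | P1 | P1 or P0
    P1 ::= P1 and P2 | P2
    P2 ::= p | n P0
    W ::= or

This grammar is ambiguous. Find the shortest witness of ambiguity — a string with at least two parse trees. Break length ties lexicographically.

length 1: no string has ≥2 trees
length 2: no string has ≥2 trees
length 3: p or p has 2 parse trees

Two derivations of p or p:
  P0 ⇒ P0 or P1 ⇒ P1 or P1 ⇒ P2 or P1 ⇒ p or P1 ⇒ p or P2 ⇒ p or p
  P0 ⇒ P1 or P0 ⇒ P2 or P0 ⇒ p or P0 ⇒ p or P1 ⇒ p or P2 ⇒ p or p

p or p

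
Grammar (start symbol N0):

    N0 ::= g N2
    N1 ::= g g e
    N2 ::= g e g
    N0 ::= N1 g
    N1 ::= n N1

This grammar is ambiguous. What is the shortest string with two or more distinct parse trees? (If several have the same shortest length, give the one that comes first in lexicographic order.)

g g e g

length 4: g g e g has 2 parse trees

Two derivations of g g e g:
  N0 ⇒ g N2 ⇒ g g e g
  N0 ⇒ N1 g ⇒ g g e g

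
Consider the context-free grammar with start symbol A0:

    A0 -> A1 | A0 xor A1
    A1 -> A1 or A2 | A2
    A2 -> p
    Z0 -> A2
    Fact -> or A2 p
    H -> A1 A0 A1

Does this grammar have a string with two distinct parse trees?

Only A0, A1, A2 are reachable from A0; ignoring the rest: A0 → A0 xor A1 | A1  ;  A1 → A1 or A2 | A2  — a left-associative chain with A2 at the bottom. Each string factors uniquely by precedence.

Unambiguous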